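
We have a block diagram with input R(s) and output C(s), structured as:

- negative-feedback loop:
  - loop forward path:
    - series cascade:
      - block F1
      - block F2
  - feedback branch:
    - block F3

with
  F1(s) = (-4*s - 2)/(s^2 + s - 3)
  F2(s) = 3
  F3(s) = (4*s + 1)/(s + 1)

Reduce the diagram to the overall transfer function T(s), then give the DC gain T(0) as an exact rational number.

First reduce the diagram to T(s).

1. cascade F1, F2; result (-12*s - 6)/(s^2 + s - 3)
2. reduce the feedback loop with forward (F1*F2) and return F3; result (-12*s^2 - 18*s - 6)/(s^3 - 46*s^2 - 38*s - 9)
Evaluating the step-2 result (the overall T(s)) at s = 0 gives T(0) = -6/(-9) = 2/3.

Answer: 2/3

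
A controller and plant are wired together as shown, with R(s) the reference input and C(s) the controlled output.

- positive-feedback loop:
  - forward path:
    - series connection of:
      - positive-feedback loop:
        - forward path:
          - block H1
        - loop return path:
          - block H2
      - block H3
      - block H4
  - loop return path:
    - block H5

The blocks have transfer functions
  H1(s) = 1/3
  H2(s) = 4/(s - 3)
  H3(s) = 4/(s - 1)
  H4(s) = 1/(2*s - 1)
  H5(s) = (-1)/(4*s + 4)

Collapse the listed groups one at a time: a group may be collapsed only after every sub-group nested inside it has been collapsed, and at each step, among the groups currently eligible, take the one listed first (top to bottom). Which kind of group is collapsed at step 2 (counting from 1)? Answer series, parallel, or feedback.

(1) close the feedback loop around H1, H2
(2) cascade [H1/(1-H1*H2)], H3, H4
(3) apply the feedback formula to ([H1/(1-H1*H2)]*H3*H4), H5
The group at step 2 is a series group.

Hence the answer: series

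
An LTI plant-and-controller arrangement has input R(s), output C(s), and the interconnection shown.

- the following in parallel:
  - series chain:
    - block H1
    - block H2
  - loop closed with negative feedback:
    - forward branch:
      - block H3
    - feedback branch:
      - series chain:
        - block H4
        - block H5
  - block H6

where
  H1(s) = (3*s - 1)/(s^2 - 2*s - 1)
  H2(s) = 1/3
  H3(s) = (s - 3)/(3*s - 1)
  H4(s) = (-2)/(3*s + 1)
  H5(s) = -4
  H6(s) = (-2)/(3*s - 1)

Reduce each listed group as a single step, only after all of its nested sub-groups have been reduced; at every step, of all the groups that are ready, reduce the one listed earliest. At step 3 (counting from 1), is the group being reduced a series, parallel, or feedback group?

Answer: feedback

Working:
1. reduce the series chain H1, H2
2. reduce the series chain H4, H5
3. close the feedback loop around H3, (H4*H5)
4. parallel reduction of (H1*H2), [H3/(1+H3*(H4*H5))], H6
So the answer for step 3 is feedback.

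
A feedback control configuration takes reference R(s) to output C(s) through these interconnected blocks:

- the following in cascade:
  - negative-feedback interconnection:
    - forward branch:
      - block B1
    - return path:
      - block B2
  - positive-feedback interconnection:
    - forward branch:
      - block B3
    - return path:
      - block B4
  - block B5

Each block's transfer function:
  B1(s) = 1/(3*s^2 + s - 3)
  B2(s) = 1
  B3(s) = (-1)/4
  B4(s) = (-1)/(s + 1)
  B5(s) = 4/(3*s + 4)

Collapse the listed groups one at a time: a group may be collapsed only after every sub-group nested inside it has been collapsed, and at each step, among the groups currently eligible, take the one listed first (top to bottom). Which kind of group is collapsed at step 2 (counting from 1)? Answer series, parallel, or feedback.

Reducing step by step:

[1] apply the feedback formula to B1, B2
[2] close the feedback loop around B3, B4
[3] reduce the series chain [B1/(1+B1*B2)], [B3/(1-B3*B4)], B5
Step 2: feedback.

Answer: feedback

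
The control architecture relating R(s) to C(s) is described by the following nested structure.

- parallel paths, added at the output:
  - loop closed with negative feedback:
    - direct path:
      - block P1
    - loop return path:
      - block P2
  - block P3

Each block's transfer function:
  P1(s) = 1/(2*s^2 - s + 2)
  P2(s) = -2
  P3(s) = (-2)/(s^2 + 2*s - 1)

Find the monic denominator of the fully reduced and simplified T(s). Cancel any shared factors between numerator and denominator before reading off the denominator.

Answer: s^4 + 3*s^3/2 - 2*s^2 + s/2

Working:
Step 1: collapse the loop (P1 forward, P2 return) gives 1/(2*s^2 - s)
Step 2: reduce the parallel group [P1/(1+P1*P2)], P3 gives (-3*s^2 + 4*s - 1)/(2*s^4 + 3*s^3 - 4*s^2 + s)
No further cancellation is possible in the step-2 result, so that is T(s). Its denominator becomes monic after dividing by the leading coefficient 2.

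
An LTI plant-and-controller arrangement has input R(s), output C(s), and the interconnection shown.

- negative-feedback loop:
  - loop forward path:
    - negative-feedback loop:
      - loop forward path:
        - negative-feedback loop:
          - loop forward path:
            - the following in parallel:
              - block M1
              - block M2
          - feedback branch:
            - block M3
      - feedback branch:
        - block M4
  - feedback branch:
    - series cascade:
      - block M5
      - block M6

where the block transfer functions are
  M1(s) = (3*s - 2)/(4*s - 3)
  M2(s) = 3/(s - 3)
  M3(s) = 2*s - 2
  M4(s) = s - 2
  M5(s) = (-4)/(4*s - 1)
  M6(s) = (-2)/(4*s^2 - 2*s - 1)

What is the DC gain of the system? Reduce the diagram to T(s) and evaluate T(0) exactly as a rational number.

1. reduce the parallel group M1, M2 = (3*s^2 + s - 3)/(4*s^2 - 15*s + 9)
2. collapse the loop ((M1+M2) forward, M3 return) = (3*s^2 + s - 3)/(6*s^3 - 23*s + 15)
3. apply the feedback formula to [(M1+M2)/(1+(M1+M2)*M3)], M4 = (3*s^2 + s - 3)/(9*s^3 - 5*s^2 - 28*s + 21)
4. cascade M5, M6 = 8/(16*s^3 - 12*s^2 - 2*s + 1)
5. close the feedback loop around [[(M1+M2)/(1+(M1+M2)*M3)]/(1+[(M1+M2)/(1+(M1+M2)*M3)]*M4)], (M5*M6) = (48*s^5 - 20*s^4 - 66*s^3 + 37*s^2 + 7*s - 3)/(144*s^6 - 188*s^5 - 406*s^4 + 691*s^3 - 177*s^2 - 62*s - 3)
That last expression is T(s); at s = 0 only the constant terms survive, so T(0) = -3/(-3) = 1.

Hence the answer: 1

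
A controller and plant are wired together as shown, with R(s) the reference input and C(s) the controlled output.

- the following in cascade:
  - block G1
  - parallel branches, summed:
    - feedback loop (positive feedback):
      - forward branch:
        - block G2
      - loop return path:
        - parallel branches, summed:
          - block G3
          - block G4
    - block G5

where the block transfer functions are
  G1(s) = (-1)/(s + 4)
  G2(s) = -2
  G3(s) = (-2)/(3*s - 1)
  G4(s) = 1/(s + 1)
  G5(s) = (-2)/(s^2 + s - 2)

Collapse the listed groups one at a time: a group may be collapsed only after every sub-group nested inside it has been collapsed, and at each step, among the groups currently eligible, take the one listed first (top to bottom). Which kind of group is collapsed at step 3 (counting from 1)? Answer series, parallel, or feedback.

Reducing step by step:

1. sum the parallel branches G3, G4
2. close the feedback loop around G2, (G3+G4)
3. add [G2/(1-G2*(G3+G4))], G5 (parallel)
4. series reduction of G1, ([G2/(1-G2*(G3+G4))]+G5)
Step 3: parallel.

Answer: parallel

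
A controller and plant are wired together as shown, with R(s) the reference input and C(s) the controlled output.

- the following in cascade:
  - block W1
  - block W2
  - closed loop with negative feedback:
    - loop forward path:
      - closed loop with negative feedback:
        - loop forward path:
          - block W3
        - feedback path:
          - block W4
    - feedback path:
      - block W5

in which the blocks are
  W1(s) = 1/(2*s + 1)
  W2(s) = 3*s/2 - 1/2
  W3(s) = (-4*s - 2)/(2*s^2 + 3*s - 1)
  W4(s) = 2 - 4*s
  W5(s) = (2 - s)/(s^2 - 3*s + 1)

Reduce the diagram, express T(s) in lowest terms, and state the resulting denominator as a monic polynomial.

Reducing step by step:

(1) apply the feedback formula to W3, W4: (-4*s - 2)/(18*s^2 + 3*s - 5)
(2) apply the feedback formula to [W3/(1+W3*W4)], W5: (-4*s^3 + 10*s^2 + 2*s - 2)/(18*s^4 - 51*s^3 + 8*s^2 + 12*s - 9)
(3) multiply W1, W2, [[W3/(1+W3*W4)]/(1+[W3/(1+W3*W4)]*W5)] (series): (-3*s^3 + 10*s^2 - 6*s + 1)/(18*s^4 - 51*s^3 + 8*s^2 + 12*s - 9)
The result of step 3 is T(s) in lowest terms. Its denominator has leading coefficient 18; dividing the denominator through by 18 makes it monic.

Answer: s^4 - 17*s^3/6 + 4*s^2/9 + 2*s/3 - 1/2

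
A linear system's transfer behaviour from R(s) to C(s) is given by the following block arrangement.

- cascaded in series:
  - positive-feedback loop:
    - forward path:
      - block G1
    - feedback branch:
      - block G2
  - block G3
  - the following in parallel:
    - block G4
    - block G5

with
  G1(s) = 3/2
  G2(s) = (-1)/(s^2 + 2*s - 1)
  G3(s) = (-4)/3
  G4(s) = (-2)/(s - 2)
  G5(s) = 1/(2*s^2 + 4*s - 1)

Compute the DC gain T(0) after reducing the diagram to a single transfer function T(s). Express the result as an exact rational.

Answer: 0

Working:
Step 1 - apply the feedback formula to G1, G2; result (3*s^2 + 6*s - 3)/(2*s^2 + 4*s + 1)
Step 2 - add G4, G5 (parallel); result (-4*s^2 - 7*s)/(2*s^3 - 9*s + 2)
Step 3 - cascade [G1/(1-G1*G2)], G3, (G4+G5); result (16*s^4 + 60*s^3 + 40*s^2 - 28*s)/(4*s^5 + 8*s^4 - 16*s^3 - 32*s^2 - s + 2)
The step-3 result is T(s). Setting s = 0: T(0) = 0/2 = 0.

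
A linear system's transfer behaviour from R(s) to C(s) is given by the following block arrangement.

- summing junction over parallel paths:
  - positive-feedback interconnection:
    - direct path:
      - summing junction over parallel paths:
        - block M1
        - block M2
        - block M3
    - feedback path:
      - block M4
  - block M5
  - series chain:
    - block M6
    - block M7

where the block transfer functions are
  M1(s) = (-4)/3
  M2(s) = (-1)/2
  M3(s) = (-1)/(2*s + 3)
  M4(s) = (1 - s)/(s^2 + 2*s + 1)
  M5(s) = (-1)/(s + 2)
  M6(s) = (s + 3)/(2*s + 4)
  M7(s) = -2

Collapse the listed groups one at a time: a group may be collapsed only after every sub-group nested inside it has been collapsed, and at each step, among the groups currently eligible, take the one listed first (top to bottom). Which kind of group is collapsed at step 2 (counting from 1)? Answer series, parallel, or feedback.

1. sum the parallel branches M1, M2, M3
2. apply the feedback formula to (M1+M2+M3), M4
3. cascade M6, M7
4. reduce the parallel group [(M1+M2+M3)/(1-(M1+M2+M3)*M4)], M5, (M6*M7)
At step 2 the group reduced is feedback.

Hence the answer: feedback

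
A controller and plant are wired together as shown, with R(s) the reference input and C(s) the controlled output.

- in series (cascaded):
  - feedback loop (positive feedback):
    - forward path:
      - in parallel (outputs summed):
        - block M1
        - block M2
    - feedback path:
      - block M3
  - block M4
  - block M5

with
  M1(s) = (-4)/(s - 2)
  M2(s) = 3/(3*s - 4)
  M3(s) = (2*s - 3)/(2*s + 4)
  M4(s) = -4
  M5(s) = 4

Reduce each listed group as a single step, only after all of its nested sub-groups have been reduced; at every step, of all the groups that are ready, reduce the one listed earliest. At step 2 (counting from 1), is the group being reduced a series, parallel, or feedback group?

(1) combine M1, M2 in parallel
(2) close the feedback loop around (M1+M2), M3
(3) series reduction of [(M1+M2)/(1-(M1+M2)*M3)], M4, M5
The group at step 2 is a feedback group.

Answer: feedback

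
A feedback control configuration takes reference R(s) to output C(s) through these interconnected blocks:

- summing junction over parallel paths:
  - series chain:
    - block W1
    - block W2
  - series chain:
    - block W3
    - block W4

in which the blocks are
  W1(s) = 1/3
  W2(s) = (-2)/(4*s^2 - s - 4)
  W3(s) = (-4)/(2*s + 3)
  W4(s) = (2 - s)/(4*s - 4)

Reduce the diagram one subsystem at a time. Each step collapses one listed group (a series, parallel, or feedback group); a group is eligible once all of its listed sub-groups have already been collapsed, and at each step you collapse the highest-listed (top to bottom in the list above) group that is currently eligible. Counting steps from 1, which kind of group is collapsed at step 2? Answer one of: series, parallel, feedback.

Reducing step by step:

Step 1. reduce the series chain W1, W2
Step 2. multiply W3, W4 (series)
Step 3. sum the parallel branches (W1*W2), (W3*W4)
Step 2: series.

Answer: series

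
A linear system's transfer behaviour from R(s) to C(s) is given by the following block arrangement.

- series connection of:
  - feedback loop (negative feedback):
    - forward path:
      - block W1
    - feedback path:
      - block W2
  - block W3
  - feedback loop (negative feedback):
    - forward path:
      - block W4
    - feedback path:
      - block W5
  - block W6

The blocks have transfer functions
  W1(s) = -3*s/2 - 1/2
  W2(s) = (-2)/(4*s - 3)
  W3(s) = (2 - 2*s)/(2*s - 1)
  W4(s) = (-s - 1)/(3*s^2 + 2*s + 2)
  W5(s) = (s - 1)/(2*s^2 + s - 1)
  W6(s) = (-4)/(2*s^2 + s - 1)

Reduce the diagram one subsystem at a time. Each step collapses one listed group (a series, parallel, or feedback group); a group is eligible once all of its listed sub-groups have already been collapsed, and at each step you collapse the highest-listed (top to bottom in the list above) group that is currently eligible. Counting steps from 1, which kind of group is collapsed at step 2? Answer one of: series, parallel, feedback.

(1) reduce the feedback loop with forward W1 and return W2
(2) reduce the feedback loop with forward W4 and return W5
(3) combine [W1/(1+W1*W2)], W3, [W4/(1+W4*W5)], W6 in series
Step 2: feedback.

Hence the answer: feedback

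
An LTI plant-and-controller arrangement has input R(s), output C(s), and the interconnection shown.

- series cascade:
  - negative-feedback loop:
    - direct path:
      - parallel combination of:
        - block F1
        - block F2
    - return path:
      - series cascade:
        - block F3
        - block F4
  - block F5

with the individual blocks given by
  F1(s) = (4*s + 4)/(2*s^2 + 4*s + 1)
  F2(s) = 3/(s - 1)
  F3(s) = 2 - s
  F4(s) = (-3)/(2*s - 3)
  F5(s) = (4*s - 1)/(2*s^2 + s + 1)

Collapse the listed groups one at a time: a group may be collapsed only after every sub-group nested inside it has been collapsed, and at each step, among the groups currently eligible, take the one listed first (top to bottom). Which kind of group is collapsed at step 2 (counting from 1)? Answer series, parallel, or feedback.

Step 1. sum the parallel branches F1, F2
Step 2. series reduction of F3, F4
Step 3. reduce the feedback loop with forward (F1+F2) and return (F3*F4)
Step 4. cascade [(F1+F2)/(1+(F1+F2)*(F3*F4))], F5
At step 2 the group reduced is series.

Answer: series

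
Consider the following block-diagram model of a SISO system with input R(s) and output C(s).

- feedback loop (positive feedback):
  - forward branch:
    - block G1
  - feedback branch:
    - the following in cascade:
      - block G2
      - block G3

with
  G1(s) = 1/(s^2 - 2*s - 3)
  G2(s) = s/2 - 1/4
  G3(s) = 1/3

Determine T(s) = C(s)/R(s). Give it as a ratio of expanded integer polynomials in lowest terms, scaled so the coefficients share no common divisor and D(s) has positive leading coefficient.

First reduce the diagram to T(s).

Step 1: cascade G2, G3 -> s/6 - 1/12
Step 2: apply the feedback formula to G1, (G2*G3) - this is the overall T(s), already in the required normalized form

Answer: 12/(12*s^2 - 26*s - 35)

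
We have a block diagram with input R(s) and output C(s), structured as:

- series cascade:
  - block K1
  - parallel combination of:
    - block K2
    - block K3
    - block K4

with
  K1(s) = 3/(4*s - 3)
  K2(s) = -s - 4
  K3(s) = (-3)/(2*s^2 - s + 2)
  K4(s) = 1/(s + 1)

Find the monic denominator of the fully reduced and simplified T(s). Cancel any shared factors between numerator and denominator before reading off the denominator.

Reducing step by step:

Step 1: sum the parallel branches K2, K3, K4: (-2*s^4 - 9*s^3 - 3*s^2 - 10*s - 9)/(2*s^3 + s^2 + s + 2)
Step 2: series reduction of K1, (K2+K3+K4): (-6*s^4 - 27*s^3 - 9*s^2 - 30*s - 27)/(8*s^4 - 2*s^3 + s^2 + 5*s - 6)
That last expression is T(s), already simplified. Scaling its denominator by 1/8 (the reciprocal of the leading coefficient) yields the monic denominator.

Answer: s^4 - s^3/4 + s^2/8 + 5*s/8 - 3/4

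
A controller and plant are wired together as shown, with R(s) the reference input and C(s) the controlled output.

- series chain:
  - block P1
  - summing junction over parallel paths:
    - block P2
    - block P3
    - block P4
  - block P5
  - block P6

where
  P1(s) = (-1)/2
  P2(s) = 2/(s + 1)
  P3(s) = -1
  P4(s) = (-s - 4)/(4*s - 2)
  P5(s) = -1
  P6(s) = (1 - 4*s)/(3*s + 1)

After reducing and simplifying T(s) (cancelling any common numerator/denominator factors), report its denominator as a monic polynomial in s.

Reducing step by step:

(1) reduce the parallel group P2, P3, P4 -> (-5*s^2 + s - 6)/(4*s^2 + 2*s - 2)
(2) reduce the series chain P1, (P2+P3+P4), P5, P6 -> (20*s^3 - 9*s^2 + 25*s - 6)/(24*s^3 + 20*s^2 - 8*s - 4)
Step 2 gives the fully reduced T(s), with no common factor left to cancel. The denominator's leading coefficient is 24, so divide each of its coefficients by 24 to get the monic form.

Answer: s^3 + 5*s^2/6 - s/3 - 1/6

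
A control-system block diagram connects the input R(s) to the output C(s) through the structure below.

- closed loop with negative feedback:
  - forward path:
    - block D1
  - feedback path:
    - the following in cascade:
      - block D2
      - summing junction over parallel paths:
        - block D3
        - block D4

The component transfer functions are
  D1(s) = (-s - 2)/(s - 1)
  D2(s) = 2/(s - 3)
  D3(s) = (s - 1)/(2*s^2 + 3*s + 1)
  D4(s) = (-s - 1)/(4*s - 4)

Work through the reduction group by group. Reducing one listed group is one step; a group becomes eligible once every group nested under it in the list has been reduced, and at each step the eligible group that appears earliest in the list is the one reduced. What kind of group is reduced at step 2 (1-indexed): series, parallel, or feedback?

Step 1. sum the parallel branches D3, D4
Step 2. series reduction of D2, (D3+D4)
Step 3. apply the feedback formula to D1, (D2*(D3+D4))
At step 2 the group reduced is series.

Answer: series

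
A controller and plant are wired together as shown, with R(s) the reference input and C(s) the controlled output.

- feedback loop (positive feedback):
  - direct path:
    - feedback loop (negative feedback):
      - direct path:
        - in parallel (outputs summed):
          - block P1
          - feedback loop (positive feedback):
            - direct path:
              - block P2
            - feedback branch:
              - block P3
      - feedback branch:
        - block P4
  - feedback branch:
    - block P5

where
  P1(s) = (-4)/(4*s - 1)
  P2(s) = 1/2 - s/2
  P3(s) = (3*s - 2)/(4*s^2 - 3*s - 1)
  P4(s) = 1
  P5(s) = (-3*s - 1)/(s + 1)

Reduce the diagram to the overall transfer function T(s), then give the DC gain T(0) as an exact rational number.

First reduce the diagram to T(s).

[1] reduce the feedback loop with forward P2 and return P3 gives (-4*s^2 + 3*s + 1)/(11*s)
[2] combine P1, [P2/(1-P2*P3)] in parallel gives (-16*s^3 + 16*s^2 - 43*s - 1)/(44*s^2 - 11*s)
[3] close the feedback loop around (P1+[P2/(1-P2*P3)]), P4 gives (16*s^3 - 16*s^2 + 43*s + 1)/(16*s^3 - 60*s^2 + 54*s + 1)
[4] collapse the loop ([(P1+[P2/(1-P2*P3)])/(1+(P1+[P2/(1-P2*P3)])*P4)] forward, P5 return) gives (16*s^4 + 27*s^2 + 44*s + 1)/(64*s^4 - 76*s^3 + 107*s^2 + 101*s + 2)
That last expression is T(s); at s = 0 only the constant terms survive, so T(0) = 1/2.

Answer: 1/2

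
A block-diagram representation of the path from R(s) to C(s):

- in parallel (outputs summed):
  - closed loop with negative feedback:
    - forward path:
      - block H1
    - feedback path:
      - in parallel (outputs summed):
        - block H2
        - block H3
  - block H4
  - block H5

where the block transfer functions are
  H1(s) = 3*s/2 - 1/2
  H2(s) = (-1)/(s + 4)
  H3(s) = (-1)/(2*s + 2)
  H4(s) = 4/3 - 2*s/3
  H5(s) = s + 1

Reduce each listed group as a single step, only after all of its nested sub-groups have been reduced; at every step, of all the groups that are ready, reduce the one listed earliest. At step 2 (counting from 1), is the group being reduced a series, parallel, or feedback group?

Step 1. add H2, H3 (parallel)
Step 2. collapse the loop (H1 forward, (H2+H3) return)
Step 3. parallel reduction of [H1/(1+H1*(H2+H3))], H4, H5
Step 2 collapses a feedback group.

Therefore the answer is feedback.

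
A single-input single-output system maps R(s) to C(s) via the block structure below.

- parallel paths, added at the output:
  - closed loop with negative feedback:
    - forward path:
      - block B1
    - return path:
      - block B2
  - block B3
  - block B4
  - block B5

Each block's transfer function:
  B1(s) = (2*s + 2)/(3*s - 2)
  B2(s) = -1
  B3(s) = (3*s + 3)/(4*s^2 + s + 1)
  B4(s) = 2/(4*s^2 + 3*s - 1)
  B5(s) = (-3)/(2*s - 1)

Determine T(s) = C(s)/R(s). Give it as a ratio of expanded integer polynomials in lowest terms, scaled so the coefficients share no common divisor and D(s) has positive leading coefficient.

Step 1: apply the feedback formula to B1, B2; result (2*s + 2)/(s - 4)
Step 2: combine [B1/(1+B1*B2)], B3, B4, B5 in parallel, giving the overall T(s)

Therefore the answer is (64*s^6 + 72*s^5 + 106*s^4 - 32*s^3 + 66*s^2 + 62*s - 14)/(32*s^6 - 112*s^5 - 74*s^4 + 41*s^3 - 8*s^2 + 17*s - 4).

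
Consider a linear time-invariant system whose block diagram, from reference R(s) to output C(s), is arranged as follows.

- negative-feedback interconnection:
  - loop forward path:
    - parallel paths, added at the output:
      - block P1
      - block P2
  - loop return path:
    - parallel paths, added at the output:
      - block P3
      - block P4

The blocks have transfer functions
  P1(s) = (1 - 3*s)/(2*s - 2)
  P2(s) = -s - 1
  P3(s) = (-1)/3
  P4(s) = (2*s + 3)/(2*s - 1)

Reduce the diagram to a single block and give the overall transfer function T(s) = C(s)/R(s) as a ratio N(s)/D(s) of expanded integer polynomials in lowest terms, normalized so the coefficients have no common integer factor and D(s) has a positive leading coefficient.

First reduce the diagram to T(s).

Step 1: reduce the parallel group P1, P2; result (-2*s^2 - 3*s + 3)/(2*s - 2)
Step 2: reduce the parallel group P3, P4; result (4*s + 10)/(6*s - 3)
Step 3: collapse the loop ((P1+P2) forward, (P3+P4) return), giving the overall T(s)

Answer: (12*s^3 + 12*s^2 - 27*s + 9)/(8*s^3 + 20*s^2 + 36*s - 36)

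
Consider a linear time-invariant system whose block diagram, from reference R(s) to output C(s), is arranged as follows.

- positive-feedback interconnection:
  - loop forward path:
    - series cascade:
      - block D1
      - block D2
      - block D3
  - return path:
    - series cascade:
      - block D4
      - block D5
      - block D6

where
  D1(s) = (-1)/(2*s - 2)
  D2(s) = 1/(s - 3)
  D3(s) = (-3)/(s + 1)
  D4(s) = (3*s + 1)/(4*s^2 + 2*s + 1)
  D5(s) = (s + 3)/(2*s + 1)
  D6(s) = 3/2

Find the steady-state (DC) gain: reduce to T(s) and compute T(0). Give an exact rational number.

The answer is -2/5.

Reasoning:
Step 1 - multiply D1, D2, D3 (series) gives 3/(2*s^3 - 6*s^2 - 2*s + 6)
Step 2 - cascade D4, D5, D6 gives (9*s^2 + 30*s + 9)/(16*s^3 + 16*s^2 + 8*s + 2)
Step 3 - apply the feedback formula to (D1*D2*D3), (D4*D5*D6) gives (48*s^3 + 48*s^2 + 24*s + 6)/(32*s^6 - 64*s^5 - 112*s^4 + 20*s^3 + 41*s^2 - 46*s - 15)
DC gain: substitute s = 0 into T(s) from step 3: T(0) = 6/(-15) = -2/5.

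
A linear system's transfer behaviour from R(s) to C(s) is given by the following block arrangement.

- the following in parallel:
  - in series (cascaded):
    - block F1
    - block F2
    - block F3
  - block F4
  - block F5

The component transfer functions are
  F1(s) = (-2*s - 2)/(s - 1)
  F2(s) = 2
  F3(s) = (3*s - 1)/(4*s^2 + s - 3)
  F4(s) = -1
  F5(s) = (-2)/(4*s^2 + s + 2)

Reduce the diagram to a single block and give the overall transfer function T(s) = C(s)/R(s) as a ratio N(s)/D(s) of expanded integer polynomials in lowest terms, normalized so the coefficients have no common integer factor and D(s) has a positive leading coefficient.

The answer is (-16*s^4 - 24*s^3 - 17*s^2 + 5*s - 4)/(16*s^4 - 24*s^3 + 13*s^2 - 11*s + 6).

Reasoning:
[1] series reduction of F1, F2, F3 = (4 - 12*s)/(4*s^2 - 7*s + 3)
[2] sum the parallel branches (F1*F2*F3), F4, F5, which is the overall transfer function T(s) = C(s)/R(s) in lowest terms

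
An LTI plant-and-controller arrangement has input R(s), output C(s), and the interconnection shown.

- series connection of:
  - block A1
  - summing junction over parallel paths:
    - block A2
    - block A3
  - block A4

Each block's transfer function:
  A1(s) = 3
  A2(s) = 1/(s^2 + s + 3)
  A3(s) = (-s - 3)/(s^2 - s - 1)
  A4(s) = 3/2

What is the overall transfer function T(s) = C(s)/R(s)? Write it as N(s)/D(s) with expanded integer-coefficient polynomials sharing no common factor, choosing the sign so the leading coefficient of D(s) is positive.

First reduce the diagram to T(s).

Step 1: parallel reduction of A2, A3 gives (-s^3 - 3*s^2 - 7*s - 10)/(s^4 + s^2 - 4*s - 3)
Step 2: multiply A1, (A2+A3), A4 (series), giving the overall T(s)

Answer: (-9*s^3 - 27*s^2 - 63*s - 90)/(2*s^4 + 2*s^2 - 8*s - 6)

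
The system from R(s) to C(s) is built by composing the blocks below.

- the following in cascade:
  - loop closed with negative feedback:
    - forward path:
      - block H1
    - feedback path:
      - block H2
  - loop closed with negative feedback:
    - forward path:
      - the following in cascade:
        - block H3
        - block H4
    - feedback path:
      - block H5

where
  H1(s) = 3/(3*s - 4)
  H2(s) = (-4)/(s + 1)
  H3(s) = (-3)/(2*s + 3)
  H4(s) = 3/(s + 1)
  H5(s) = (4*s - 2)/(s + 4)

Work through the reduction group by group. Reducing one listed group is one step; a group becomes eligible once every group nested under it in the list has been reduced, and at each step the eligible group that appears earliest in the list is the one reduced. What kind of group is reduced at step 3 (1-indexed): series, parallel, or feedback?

Step 1. close the feedback loop around H1, H2
Step 2. cascade H3, H4
Step 3. feedback reduction of (H3*H4), H5
Step 4. combine [H1/(1+H1*H2)], [(H3*H4)/(1+(H3*H4)*H5)] in series
At step 3 the group reduced is feedback.

Therefore the answer is feedback.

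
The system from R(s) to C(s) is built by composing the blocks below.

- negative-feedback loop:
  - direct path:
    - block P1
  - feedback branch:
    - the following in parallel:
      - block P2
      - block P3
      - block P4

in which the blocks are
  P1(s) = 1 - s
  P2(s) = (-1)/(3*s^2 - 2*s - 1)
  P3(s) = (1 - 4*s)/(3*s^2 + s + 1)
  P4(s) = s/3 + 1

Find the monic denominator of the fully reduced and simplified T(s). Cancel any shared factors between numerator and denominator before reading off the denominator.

[1] sum the parallel branches P2, P3, P4 -> (9*s^5 + 24*s^4 - 47*s^3 + 15*s^2 - 7*s - 9)/(27*s^4 - 9*s^3 - 6*s^2 - 9*s - 3)
[2] apply the feedback formula to P1, (P2+P3+P4) -> (27*s^4 - 9*s^3 - 6*s^2 - 9*s - 3)/(9*s^5 + 24*s^4 - 74*s^3 - 3*s^2 - 19*s - 12)
The result of step 2 is T(s) in lowest terms. Its denominator has leading coefficient 9; dividing the denominator through by 9 makes it monic.

Hence the answer: s^5 + 8*s^4/3 - 74*s^3/9 - s^2/3 - 19*s/9 - 4/3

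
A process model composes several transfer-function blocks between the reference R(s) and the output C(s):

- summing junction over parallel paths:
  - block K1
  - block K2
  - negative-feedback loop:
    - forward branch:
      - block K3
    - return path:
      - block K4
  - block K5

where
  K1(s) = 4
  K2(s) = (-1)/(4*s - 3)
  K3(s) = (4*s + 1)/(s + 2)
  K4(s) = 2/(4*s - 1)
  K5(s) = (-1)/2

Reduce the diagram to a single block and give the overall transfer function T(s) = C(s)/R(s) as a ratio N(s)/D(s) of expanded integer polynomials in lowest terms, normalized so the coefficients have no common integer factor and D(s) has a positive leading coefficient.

The answer is (240*s^3 + 232*s^2 - 353*s + 6)/(32*s^3 + 96*s^2 - 90*s).

Reasoning:
Step 1. feedback reduction of K3, K4; result (16*s^2 - 1)/(4*s^2 + 15*s)
Step 2. sum the parallel branches K1, K2, [K3/(1+K3*K4)], K5: this yields T(s), and no further normalization is needed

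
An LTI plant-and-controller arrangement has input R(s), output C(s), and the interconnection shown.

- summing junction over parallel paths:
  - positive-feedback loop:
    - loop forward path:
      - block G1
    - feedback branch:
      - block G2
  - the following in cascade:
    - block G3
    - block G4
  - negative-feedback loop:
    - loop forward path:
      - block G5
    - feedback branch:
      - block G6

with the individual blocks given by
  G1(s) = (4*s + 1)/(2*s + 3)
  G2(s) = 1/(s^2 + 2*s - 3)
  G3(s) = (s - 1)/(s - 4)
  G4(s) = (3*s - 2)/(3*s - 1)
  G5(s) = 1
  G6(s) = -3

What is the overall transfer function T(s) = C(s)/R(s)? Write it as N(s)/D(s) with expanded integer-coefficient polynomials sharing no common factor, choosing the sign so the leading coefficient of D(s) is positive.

Reducing step by step:

Step 1 - reduce the feedback loop with forward G1 and return G2 = (4*s^3 + 9*s^2 - 10*s - 3)/(2*s^3 + 7*s^2 - 4*s - 10)
Step 2 - series reduction of G3, G4 = (3*s^2 - 5*s + 2)/(3*s^2 - 13*s + 4)
Step 3 - collapse the loop (G5 forward, G6 return) = (-1)/2
Step 4 - add [G1/(1-G1*G2)], (G3*G4), [G5/(1+G5*G6)] (parallel): this yields T(s), and no further normalization is needed

Answer: (30*s^5 - 23*s^4 - 253*s^3 + 272*s^2 - 32*s - 24)/(12*s^5 - 10*s^4 - 190*s^3 + 100*s^2 + 228*s - 80)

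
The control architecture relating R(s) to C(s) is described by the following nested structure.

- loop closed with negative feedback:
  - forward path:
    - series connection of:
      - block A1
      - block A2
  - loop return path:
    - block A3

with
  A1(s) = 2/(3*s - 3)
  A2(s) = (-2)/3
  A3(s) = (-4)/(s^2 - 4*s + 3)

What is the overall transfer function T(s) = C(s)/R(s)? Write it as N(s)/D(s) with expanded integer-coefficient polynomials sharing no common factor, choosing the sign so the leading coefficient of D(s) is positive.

Reducing step by step:

Step 1: multiply A1, A2 (series) gives (-4)/(9*s - 9)
Step 2: feedback reduction of (A1*A2), A3, giving the overall T(s)

Answer: (-4*s^2 + 16*s - 12)/(9*s^3 - 45*s^2 + 63*s - 11)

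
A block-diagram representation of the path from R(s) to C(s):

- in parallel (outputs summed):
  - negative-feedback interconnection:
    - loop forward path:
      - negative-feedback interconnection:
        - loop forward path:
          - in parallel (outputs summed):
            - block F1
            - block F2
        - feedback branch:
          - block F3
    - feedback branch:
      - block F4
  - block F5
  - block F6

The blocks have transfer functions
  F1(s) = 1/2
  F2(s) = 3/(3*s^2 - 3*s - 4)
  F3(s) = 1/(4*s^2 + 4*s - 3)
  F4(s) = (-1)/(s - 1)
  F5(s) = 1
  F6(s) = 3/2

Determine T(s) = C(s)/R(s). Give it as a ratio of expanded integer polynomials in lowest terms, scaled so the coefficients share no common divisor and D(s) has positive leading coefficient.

Step 1 - add F1, F2 (parallel), giving (3*s^2 - 3*s + 2)/(6*s^2 - 6*s - 8)
Step 2 - apply the feedback formula to (F1+F2), F3, giving (12*s^4 - 13*s^2 + 17*s - 6)/(24*s^4 - 71*s^2 - 17*s + 26)
Step 3 - collapse the loop ([(F1+F2)/(1+(F1+F2)*F3)] forward, F4 return), giving (12*s^5 - 12*s^4 - 13*s^3 + 30*s^2 - 23*s + 6)/(24*s^5 - 36*s^4 - 71*s^3 + 67*s^2 + 26*s - 20)
Step 4 - reduce the parallel group [[(F1+F2)/(1+(F1+F2)*F3)]/(1+[(F1+F2)/(1+(F1+F2)*F3)]*F4)], F5, F6, which is the overall transfer function T(s) = C(s)/R(s) in lowest terms

Final answer: (144*s^5 - 204*s^4 - 381*s^3 + 395*s^2 + 84*s - 88)/(48*s^5 - 72*s^4 - 142*s^3 + 134*s^2 + 52*s - 40)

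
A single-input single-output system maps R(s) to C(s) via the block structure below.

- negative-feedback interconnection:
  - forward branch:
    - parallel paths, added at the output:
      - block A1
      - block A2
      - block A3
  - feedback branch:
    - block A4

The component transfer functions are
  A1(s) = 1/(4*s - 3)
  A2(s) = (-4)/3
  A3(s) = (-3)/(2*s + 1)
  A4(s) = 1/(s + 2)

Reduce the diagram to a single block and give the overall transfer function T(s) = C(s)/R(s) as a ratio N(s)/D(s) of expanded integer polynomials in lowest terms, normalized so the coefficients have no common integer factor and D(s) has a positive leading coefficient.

[1] add A1, A2, A3 (parallel): (-32*s^2 - 22*s + 42)/(24*s^2 - 6*s - 9)
[2] close the feedback loop around (A1+A2+A3), A4: this yields T(s), and no further normalization is needed

Answer: (-32*s^3 - 86*s^2 - 2*s + 84)/(24*s^3 + 10*s^2 - 43*s + 24)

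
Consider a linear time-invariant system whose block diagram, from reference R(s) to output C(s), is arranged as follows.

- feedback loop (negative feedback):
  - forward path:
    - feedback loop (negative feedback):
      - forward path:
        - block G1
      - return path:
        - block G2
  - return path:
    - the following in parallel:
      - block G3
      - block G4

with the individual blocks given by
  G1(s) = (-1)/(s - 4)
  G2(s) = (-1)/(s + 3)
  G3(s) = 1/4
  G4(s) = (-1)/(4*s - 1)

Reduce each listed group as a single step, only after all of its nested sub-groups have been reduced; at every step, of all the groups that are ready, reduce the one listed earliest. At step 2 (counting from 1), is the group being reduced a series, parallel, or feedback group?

Step 1 - apply the feedback formula to G1, G2
Step 2 - parallel reduction of G3, G4
Step 3 - close the feedback loop around [G1/(1+G1*G2)], (G3+G4)
The group at step 2 is a parallel group.

Answer: parallel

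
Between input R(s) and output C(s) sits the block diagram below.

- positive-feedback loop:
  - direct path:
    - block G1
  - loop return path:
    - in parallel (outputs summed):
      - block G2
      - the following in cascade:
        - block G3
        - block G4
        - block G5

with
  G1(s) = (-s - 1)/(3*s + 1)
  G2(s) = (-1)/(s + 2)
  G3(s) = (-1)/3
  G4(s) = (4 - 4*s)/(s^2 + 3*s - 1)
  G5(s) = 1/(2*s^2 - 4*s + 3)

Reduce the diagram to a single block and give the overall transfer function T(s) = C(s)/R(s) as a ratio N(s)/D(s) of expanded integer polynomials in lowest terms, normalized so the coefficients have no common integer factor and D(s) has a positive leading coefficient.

[1] reduce the series chain G3, G4, G5 gives (4*s - 4)/(6*s^4 + 6*s^3 - 33*s^2 + 39*s - 9)
[2] sum the parallel branches G2, (G3*G4*G5) gives (-6*s^4 - 6*s^3 + 37*s^2 - 35*s + 1)/(6*s^5 + 18*s^4 - 21*s^3 - 27*s^2 + 69*s - 18)
[3] close the feedback loop around G1, (G2+(G3*G4*G5)); the result is T(s) itself (integer coefficients, no common factor, positive leading denominator coefficient)

Final answer: (-6*s^6 - 24*s^5 + 3*s^4 + 48*s^3 - 42*s^2 - 51*s + 18)/(18*s^6 + 54*s^5 - 57*s^4 - 71*s^3 + 182*s^2 - 19*s - 17)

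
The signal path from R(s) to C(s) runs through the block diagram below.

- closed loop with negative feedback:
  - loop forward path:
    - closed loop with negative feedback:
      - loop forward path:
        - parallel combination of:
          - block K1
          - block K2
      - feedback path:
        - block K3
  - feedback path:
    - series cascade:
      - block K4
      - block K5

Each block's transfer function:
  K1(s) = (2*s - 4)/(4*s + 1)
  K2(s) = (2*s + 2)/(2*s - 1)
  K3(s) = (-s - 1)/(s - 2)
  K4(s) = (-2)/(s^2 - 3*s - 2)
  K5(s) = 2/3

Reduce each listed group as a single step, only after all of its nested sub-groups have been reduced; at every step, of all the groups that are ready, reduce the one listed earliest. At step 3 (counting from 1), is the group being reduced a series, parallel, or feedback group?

1. reduce the parallel group K1, K2
2. close the feedback loop around (K1+K2), K3
3. series reduction of K4, K5
4. reduce the feedback loop with forward [(K1+K2)/(1+(K1+K2)*K3)] and return (K4*K5)
The group at step 3 is a series group.

Therefore the answer is series.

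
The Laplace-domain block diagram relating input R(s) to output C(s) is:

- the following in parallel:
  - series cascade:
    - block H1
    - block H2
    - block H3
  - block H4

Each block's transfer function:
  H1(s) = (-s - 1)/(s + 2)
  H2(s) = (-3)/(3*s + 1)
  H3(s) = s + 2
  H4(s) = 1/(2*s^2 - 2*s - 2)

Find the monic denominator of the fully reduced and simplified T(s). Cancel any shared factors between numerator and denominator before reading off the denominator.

Answer: s^3 - 2*s^2/3 - 4*s/3 - 1/3

Working:
Step 1 - multiply H1, H2, H3 (series); result (3*s + 3)/(3*s + 1)
Step 2 - combine (H1*H2*H3), H4 in parallel; result (6*s^3 - 9*s - 5)/(6*s^3 - 4*s^2 - 8*s - 2)
T(s) is the step-2 result (common factors already cancelled). Leading coefficient of the denominator: 6. Divide through by 6 for the monic polynomial.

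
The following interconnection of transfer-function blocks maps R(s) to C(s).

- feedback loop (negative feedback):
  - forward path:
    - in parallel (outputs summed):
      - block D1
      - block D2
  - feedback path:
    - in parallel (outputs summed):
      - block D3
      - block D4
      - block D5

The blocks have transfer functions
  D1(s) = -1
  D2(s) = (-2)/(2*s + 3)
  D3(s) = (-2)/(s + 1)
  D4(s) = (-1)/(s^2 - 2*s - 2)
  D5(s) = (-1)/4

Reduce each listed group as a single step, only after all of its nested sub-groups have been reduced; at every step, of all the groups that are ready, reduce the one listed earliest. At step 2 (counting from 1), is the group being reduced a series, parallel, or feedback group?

The answer is parallel.

Reasoning:
[1] reduce the parallel group D1, D2
[2] combine D3, D4, D5 in parallel
[3] close the feedback loop around (D1+D2), (D3+D4+D5)
Step 2 collapses a parallel group.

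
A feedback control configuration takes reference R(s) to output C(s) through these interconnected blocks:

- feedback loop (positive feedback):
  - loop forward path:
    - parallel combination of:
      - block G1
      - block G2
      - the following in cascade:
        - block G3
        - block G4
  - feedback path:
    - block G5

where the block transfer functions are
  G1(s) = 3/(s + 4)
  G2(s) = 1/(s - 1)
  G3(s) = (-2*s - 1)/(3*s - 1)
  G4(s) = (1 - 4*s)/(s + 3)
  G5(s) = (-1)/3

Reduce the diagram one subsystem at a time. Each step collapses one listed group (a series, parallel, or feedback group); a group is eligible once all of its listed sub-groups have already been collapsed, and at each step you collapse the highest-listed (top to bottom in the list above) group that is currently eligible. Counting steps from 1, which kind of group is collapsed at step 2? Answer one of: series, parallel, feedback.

Step 1. multiply G3, G4 (series)
Step 2. parallel reduction of G1, G2, (G3*G4)
Step 3. apply the feedback formula to (G1+G2+(G3*G4)), G5
At step 2 the group reduced is parallel.

Answer: parallel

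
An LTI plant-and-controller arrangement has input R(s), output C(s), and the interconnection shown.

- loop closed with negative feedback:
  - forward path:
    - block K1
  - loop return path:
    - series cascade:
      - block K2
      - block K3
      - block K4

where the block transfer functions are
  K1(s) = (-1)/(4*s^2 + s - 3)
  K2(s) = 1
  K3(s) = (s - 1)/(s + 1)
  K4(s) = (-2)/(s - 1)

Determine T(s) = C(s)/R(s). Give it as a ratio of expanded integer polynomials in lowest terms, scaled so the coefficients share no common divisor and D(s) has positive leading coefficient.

Step 1 - cascade K2, K3, K4; result (-2)/(s + 1)
Step 2 - collapse the loop (K1 forward, (K2*K3*K4) return), giving the overall T(s)

Therefore the answer is (-s - 1)/(4*s^3 + 5*s^2 - 2*s - 1).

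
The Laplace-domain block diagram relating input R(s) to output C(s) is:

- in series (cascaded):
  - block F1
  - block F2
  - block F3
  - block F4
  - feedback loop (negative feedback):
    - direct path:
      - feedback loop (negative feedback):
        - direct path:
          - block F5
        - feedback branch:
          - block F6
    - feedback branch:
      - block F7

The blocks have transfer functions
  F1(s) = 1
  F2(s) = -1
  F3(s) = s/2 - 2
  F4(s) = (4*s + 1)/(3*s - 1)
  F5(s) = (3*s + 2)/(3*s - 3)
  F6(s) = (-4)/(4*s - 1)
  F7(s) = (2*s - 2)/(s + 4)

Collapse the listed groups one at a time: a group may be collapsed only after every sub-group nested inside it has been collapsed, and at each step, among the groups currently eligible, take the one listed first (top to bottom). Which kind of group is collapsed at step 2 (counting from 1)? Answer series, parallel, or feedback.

The answer is feedback.

Reasoning:
Step 1: feedback reduction of F5, F6
Step 2: close the feedback loop around [F5/(1+F5*F6)], F7
Step 3: combine F1, F2, F3, F4, [[F5/(1+F5*F6)]/(1+[F5/(1+F5*F6)]*F7)] in series
Step 2: feedback.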